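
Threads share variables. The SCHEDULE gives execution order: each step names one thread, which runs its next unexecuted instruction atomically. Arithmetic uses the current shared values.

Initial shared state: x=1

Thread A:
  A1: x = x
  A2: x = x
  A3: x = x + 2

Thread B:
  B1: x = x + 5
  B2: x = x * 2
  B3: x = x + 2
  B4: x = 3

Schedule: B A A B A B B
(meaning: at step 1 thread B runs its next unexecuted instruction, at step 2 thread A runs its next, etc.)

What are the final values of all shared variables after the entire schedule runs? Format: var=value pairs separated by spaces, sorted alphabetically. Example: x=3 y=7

Answer: x=3

Derivation:
Step 1: thread B executes B1 (x = x + 5). Shared: x=6. PCs: A@0 B@1
Step 2: thread A executes A1 (x = x). Shared: x=6. PCs: A@1 B@1
Step 3: thread A executes A2 (x = x). Shared: x=6. PCs: A@2 B@1
Step 4: thread B executes B2 (x = x * 2). Shared: x=12. PCs: A@2 B@2
Step 5: thread A executes A3 (x = x + 2). Shared: x=14. PCs: A@3 B@2
Step 6: thread B executes B3 (x = x + 2). Shared: x=16. PCs: A@3 B@3
Step 7: thread B executes B4 (x = 3). Shared: x=3. PCs: A@3 B@4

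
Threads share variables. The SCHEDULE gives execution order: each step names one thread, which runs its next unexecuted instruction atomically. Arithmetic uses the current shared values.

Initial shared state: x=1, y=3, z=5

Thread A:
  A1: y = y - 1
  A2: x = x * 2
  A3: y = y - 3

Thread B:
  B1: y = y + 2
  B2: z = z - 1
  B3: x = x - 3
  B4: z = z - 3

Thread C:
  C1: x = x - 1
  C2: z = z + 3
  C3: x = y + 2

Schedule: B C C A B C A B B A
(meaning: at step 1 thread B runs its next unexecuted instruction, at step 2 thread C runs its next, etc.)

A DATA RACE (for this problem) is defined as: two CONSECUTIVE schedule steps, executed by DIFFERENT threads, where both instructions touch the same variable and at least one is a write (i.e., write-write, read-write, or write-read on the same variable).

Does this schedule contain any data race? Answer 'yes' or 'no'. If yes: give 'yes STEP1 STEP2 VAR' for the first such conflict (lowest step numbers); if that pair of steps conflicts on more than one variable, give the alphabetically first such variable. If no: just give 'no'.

Answer: yes 6 7 x

Derivation:
Steps 1,2: B(r=y,w=y) vs C(r=x,w=x). No conflict.
Steps 2,3: same thread (C). No race.
Steps 3,4: C(r=z,w=z) vs A(r=y,w=y). No conflict.
Steps 4,5: A(r=y,w=y) vs B(r=z,w=z). No conflict.
Steps 5,6: B(r=z,w=z) vs C(r=y,w=x). No conflict.
Steps 6,7: C(x = y + 2) vs A(x = x * 2). RACE on x (W-W).
Steps 7,8: A(x = x * 2) vs B(x = x - 3). RACE on x (W-W).
Steps 8,9: same thread (B). No race.
Steps 9,10: B(r=z,w=z) vs A(r=y,w=y). No conflict.
First conflict at steps 6,7.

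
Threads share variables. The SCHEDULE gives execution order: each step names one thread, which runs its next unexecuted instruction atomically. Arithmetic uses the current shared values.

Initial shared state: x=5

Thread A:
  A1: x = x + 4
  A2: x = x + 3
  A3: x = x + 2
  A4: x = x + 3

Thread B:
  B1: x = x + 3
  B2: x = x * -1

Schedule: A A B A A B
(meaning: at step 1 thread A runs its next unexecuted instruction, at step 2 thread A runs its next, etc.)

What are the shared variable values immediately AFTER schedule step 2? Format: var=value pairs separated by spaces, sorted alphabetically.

Step 1: thread A executes A1 (x = x + 4). Shared: x=9. PCs: A@1 B@0
Step 2: thread A executes A2 (x = x + 3). Shared: x=12. PCs: A@2 B@0

Answer: x=12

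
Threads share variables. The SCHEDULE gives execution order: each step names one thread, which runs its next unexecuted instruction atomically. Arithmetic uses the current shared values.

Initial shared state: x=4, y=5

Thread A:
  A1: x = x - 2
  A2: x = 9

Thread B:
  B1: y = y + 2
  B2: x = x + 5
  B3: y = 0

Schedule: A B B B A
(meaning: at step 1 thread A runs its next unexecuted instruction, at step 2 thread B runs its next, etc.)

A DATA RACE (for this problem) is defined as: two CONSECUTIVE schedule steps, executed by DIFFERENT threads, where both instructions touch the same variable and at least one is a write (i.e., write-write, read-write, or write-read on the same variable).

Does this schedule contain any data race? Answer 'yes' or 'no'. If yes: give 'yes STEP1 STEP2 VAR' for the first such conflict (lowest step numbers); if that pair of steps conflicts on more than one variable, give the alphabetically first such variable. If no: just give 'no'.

Steps 1,2: A(r=x,w=x) vs B(r=y,w=y). No conflict.
Steps 2,3: same thread (B). No race.
Steps 3,4: same thread (B). No race.
Steps 4,5: B(r=-,w=y) vs A(r=-,w=x). No conflict.

Answer: no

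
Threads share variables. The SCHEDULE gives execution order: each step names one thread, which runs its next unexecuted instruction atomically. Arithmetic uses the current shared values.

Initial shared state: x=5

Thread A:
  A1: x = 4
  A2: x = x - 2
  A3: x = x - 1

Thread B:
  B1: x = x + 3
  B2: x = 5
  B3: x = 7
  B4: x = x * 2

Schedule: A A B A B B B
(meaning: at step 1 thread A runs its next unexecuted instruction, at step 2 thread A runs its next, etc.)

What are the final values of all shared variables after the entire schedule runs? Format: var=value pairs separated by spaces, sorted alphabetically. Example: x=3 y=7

Answer: x=14

Derivation:
Step 1: thread A executes A1 (x = 4). Shared: x=4. PCs: A@1 B@0
Step 2: thread A executes A2 (x = x - 2). Shared: x=2. PCs: A@2 B@0
Step 3: thread B executes B1 (x = x + 3). Shared: x=5. PCs: A@2 B@1
Step 4: thread A executes A3 (x = x - 1). Shared: x=4. PCs: A@3 B@1
Step 5: thread B executes B2 (x = 5). Shared: x=5. PCs: A@3 B@2
Step 6: thread B executes B3 (x = 7). Shared: x=7. PCs: A@3 B@3
Step 7: thread B executes B4 (x = x * 2). Shared: x=14. PCs: A@3 B@4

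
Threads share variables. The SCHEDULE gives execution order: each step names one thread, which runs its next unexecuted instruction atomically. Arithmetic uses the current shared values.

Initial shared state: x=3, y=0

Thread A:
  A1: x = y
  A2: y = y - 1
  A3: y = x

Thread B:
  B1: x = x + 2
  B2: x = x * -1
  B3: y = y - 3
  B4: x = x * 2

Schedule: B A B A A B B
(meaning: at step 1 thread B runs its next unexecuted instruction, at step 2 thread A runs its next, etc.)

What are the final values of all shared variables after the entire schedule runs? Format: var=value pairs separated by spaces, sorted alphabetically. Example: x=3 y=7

Answer: x=0 y=-3

Derivation:
Step 1: thread B executes B1 (x = x + 2). Shared: x=5 y=0. PCs: A@0 B@1
Step 2: thread A executes A1 (x = y). Shared: x=0 y=0. PCs: A@1 B@1
Step 3: thread B executes B2 (x = x * -1). Shared: x=0 y=0. PCs: A@1 B@2
Step 4: thread A executes A2 (y = y - 1). Shared: x=0 y=-1. PCs: A@2 B@2
Step 5: thread A executes A3 (y = x). Shared: x=0 y=0. PCs: A@3 B@2
Step 6: thread B executes B3 (y = y - 3). Shared: x=0 y=-3. PCs: A@3 B@3
Step 7: thread B executes B4 (x = x * 2). Shared: x=0 y=-3. PCs: A@3 B@4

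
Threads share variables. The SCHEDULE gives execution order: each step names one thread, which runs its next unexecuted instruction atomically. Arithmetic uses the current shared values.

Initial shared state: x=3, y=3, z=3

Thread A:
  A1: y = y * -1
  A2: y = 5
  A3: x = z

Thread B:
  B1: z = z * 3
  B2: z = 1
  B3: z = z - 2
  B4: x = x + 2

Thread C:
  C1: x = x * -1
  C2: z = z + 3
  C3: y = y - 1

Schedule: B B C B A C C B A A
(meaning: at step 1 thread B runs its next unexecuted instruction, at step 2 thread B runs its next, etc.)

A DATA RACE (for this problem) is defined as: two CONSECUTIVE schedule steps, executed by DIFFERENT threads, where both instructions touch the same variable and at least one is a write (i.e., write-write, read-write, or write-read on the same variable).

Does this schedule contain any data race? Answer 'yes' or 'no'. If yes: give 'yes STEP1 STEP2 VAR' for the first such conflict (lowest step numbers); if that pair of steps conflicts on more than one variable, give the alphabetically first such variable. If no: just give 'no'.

Steps 1,2: same thread (B). No race.
Steps 2,3: B(r=-,w=z) vs C(r=x,w=x). No conflict.
Steps 3,4: C(r=x,w=x) vs B(r=z,w=z). No conflict.
Steps 4,5: B(r=z,w=z) vs A(r=y,w=y). No conflict.
Steps 5,6: A(r=y,w=y) vs C(r=z,w=z). No conflict.
Steps 6,7: same thread (C). No race.
Steps 7,8: C(r=y,w=y) vs B(r=x,w=x). No conflict.
Steps 8,9: B(r=x,w=x) vs A(r=-,w=y). No conflict.
Steps 9,10: same thread (A). No race.

Answer: no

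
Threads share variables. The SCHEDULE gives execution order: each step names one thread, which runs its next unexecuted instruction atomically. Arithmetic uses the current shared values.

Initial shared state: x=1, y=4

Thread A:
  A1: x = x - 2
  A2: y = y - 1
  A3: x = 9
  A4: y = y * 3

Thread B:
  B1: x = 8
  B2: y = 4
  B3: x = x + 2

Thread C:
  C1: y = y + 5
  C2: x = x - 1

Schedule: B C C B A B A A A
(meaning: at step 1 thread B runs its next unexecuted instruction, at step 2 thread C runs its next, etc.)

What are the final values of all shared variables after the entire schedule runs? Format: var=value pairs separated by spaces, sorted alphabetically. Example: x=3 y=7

Step 1: thread B executes B1 (x = 8). Shared: x=8 y=4. PCs: A@0 B@1 C@0
Step 2: thread C executes C1 (y = y + 5). Shared: x=8 y=9. PCs: A@0 B@1 C@1
Step 3: thread C executes C2 (x = x - 1). Shared: x=7 y=9. PCs: A@0 B@1 C@2
Step 4: thread B executes B2 (y = 4). Shared: x=7 y=4. PCs: A@0 B@2 C@2
Step 5: thread A executes A1 (x = x - 2). Shared: x=5 y=4. PCs: A@1 B@2 C@2
Step 6: thread B executes B3 (x = x + 2). Shared: x=7 y=4. PCs: A@1 B@3 C@2
Step 7: thread A executes A2 (y = y - 1). Shared: x=7 y=3. PCs: A@2 B@3 C@2
Step 8: thread A executes A3 (x = 9). Shared: x=9 y=3. PCs: A@3 B@3 C@2
Step 9: thread A executes A4 (y = y * 3). Shared: x=9 y=9. PCs: A@4 B@3 C@2

Answer: x=9 y=9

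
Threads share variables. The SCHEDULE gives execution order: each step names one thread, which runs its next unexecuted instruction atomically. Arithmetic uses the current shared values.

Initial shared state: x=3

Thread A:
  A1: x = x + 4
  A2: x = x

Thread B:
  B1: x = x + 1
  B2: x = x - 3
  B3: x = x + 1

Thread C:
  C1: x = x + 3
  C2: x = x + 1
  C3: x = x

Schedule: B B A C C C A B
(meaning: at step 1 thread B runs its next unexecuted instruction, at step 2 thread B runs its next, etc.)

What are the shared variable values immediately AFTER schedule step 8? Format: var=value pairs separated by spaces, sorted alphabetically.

Step 1: thread B executes B1 (x = x + 1). Shared: x=4. PCs: A@0 B@1 C@0
Step 2: thread B executes B2 (x = x - 3). Shared: x=1. PCs: A@0 B@2 C@0
Step 3: thread A executes A1 (x = x + 4). Shared: x=5. PCs: A@1 B@2 C@0
Step 4: thread C executes C1 (x = x + 3). Shared: x=8. PCs: A@1 B@2 C@1
Step 5: thread C executes C2 (x = x + 1). Shared: x=9. PCs: A@1 B@2 C@2
Step 6: thread C executes C3 (x = x). Shared: x=9. PCs: A@1 B@2 C@3
Step 7: thread A executes A2 (x = x). Shared: x=9. PCs: A@2 B@2 C@3
Step 8: thread B executes B3 (x = x + 1). Shared: x=10. PCs: A@2 B@3 C@3

Answer: x=10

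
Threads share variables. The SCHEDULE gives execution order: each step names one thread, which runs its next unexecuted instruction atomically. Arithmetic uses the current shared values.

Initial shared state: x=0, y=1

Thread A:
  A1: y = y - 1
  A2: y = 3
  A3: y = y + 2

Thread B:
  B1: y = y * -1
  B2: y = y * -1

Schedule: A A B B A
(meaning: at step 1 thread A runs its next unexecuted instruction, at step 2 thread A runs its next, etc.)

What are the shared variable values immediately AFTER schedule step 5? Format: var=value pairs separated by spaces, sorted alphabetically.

Answer: x=0 y=5

Derivation:
Step 1: thread A executes A1 (y = y - 1). Shared: x=0 y=0. PCs: A@1 B@0
Step 2: thread A executes A2 (y = 3). Shared: x=0 y=3. PCs: A@2 B@0
Step 3: thread B executes B1 (y = y * -1). Shared: x=0 y=-3. PCs: A@2 B@1
Step 4: thread B executes B2 (y = y * -1). Shared: x=0 y=3. PCs: A@2 B@2
Step 5: thread A executes A3 (y = y + 2). Shared: x=0 y=5. PCs: A@3 B@2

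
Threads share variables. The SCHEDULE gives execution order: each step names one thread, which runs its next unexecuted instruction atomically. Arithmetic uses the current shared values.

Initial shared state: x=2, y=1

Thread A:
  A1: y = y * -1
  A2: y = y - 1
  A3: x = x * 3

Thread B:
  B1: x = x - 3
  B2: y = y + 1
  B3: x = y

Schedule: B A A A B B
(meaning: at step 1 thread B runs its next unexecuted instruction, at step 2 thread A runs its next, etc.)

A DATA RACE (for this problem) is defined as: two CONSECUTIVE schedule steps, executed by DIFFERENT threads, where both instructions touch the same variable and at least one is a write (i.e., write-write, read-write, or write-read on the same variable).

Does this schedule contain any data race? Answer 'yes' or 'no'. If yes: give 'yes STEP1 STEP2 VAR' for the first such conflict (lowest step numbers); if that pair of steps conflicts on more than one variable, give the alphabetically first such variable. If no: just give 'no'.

Steps 1,2: B(r=x,w=x) vs A(r=y,w=y). No conflict.
Steps 2,3: same thread (A). No race.
Steps 3,4: same thread (A). No race.
Steps 4,5: A(r=x,w=x) vs B(r=y,w=y). No conflict.
Steps 5,6: same thread (B). No race.

Answer: no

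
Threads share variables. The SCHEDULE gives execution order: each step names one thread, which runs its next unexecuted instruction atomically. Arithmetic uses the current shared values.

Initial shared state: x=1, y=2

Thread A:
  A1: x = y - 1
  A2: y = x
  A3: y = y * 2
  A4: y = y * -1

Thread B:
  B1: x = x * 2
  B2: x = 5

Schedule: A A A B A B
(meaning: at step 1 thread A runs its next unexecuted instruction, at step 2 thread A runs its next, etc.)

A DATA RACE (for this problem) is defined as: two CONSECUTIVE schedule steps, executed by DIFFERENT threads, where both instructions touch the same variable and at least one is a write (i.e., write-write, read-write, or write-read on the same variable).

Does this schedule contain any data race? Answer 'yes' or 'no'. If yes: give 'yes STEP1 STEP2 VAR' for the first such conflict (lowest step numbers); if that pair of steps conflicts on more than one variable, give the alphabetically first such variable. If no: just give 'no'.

Answer: no

Derivation:
Steps 1,2: same thread (A). No race.
Steps 2,3: same thread (A). No race.
Steps 3,4: A(r=y,w=y) vs B(r=x,w=x). No conflict.
Steps 4,5: B(r=x,w=x) vs A(r=y,w=y). No conflict.
Steps 5,6: A(r=y,w=y) vs B(r=-,w=x). No conflict.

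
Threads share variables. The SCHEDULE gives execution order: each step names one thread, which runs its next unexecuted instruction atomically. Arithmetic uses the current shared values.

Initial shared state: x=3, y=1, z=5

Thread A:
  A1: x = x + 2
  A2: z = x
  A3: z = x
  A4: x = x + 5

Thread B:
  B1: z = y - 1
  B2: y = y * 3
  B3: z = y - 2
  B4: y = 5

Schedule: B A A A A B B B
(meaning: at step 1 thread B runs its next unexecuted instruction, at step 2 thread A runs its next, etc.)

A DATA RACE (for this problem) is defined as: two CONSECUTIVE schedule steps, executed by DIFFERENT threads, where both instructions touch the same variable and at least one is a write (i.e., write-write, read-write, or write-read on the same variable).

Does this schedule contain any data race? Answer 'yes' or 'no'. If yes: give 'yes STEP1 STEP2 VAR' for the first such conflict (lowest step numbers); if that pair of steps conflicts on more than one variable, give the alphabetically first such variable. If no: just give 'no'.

Steps 1,2: B(r=y,w=z) vs A(r=x,w=x). No conflict.
Steps 2,3: same thread (A). No race.
Steps 3,4: same thread (A). No race.
Steps 4,5: same thread (A). No race.
Steps 5,6: A(r=x,w=x) vs B(r=y,w=y). No conflict.
Steps 6,7: same thread (B). No race.
Steps 7,8: same thread (B). No race.

Answer: no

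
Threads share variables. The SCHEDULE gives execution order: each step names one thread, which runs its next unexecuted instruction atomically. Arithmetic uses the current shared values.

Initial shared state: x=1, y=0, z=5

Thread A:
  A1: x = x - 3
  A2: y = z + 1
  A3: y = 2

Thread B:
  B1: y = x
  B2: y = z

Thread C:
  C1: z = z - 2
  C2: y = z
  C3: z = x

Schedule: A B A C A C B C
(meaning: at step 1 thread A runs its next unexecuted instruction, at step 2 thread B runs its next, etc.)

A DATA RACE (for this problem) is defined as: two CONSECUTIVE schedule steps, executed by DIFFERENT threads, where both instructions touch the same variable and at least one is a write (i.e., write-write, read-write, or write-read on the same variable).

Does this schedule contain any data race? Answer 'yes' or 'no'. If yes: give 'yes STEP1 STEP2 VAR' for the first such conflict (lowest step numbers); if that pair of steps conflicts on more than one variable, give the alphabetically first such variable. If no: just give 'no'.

Answer: yes 1 2 x

Derivation:
Steps 1,2: A(x = x - 3) vs B(y = x). RACE on x (W-R).
Steps 2,3: B(y = x) vs A(y = z + 1). RACE on y (W-W).
Steps 3,4: A(y = z + 1) vs C(z = z - 2). RACE on z (R-W).
Steps 4,5: C(r=z,w=z) vs A(r=-,w=y). No conflict.
Steps 5,6: A(y = 2) vs C(y = z). RACE on y (W-W).
Steps 6,7: C(y = z) vs B(y = z). RACE on y (W-W).
Steps 7,8: B(y = z) vs C(z = x). RACE on z (R-W).
First conflict at steps 1,2.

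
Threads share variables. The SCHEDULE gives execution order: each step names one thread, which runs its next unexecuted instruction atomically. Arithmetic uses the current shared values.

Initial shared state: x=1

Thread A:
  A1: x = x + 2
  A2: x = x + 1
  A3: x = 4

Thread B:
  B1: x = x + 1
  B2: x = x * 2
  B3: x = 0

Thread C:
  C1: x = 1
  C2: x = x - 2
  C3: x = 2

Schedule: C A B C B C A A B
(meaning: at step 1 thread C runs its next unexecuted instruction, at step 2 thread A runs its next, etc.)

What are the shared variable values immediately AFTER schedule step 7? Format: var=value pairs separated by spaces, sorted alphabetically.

Step 1: thread C executes C1 (x = 1). Shared: x=1. PCs: A@0 B@0 C@1
Step 2: thread A executes A1 (x = x + 2). Shared: x=3. PCs: A@1 B@0 C@1
Step 3: thread B executes B1 (x = x + 1). Shared: x=4. PCs: A@1 B@1 C@1
Step 4: thread C executes C2 (x = x - 2). Shared: x=2. PCs: A@1 B@1 C@2
Step 5: thread B executes B2 (x = x * 2). Shared: x=4. PCs: A@1 B@2 C@2
Step 6: thread C executes C3 (x = 2). Shared: x=2. PCs: A@1 B@2 C@3
Step 7: thread A executes A2 (x = x + 1). Shared: x=3. PCs: A@2 B@2 C@3

Answer: x=3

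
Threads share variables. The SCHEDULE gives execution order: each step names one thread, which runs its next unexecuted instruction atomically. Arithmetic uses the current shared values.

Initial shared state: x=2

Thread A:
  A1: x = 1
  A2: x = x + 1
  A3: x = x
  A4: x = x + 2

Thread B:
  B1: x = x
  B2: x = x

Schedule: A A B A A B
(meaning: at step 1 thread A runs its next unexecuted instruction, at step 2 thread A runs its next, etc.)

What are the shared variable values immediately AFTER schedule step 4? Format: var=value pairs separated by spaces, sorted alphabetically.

Step 1: thread A executes A1 (x = 1). Shared: x=1. PCs: A@1 B@0
Step 2: thread A executes A2 (x = x + 1). Shared: x=2. PCs: A@2 B@0
Step 3: thread B executes B1 (x = x). Shared: x=2. PCs: A@2 B@1
Step 4: thread A executes A3 (x = x). Shared: x=2. PCs: A@3 B@1

Answer: x=2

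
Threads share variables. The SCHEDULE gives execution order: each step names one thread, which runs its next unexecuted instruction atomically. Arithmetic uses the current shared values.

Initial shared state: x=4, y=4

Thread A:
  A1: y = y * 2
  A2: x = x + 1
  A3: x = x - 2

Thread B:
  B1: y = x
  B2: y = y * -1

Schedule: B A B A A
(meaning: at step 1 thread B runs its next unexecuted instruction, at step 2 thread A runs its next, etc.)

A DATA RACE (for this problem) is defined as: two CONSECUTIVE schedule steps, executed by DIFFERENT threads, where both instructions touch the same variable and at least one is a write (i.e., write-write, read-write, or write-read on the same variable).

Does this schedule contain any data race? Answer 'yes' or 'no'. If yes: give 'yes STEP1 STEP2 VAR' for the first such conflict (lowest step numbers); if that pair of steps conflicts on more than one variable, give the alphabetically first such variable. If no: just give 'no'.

Answer: yes 1 2 y

Derivation:
Steps 1,2: B(y = x) vs A(y = y * 2). RACE on y (W-W).
Steps 2,3: A(y = y * 2) vs B(y = y * -1). RACE on y (W-W).
Steps 3,4: B(r=y,w=y) vs A(r=x,w=x). No conflict.
Steps 4,5: same thread (A). No race.
First conflict at steps 1,2.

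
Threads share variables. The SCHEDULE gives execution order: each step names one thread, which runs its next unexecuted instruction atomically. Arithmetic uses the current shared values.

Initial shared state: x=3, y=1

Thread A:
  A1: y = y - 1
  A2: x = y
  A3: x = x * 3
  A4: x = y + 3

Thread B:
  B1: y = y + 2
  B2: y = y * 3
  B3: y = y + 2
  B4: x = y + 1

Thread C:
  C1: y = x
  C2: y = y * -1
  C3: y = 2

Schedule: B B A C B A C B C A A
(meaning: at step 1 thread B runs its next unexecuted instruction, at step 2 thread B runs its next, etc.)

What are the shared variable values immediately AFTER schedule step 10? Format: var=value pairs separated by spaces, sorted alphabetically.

Step 1: thread B executes B1 (y = y + 2). Shared: x=3 y=3. PCs: A@0 B@1 C@0
Step 2: thread B executes B2 (y = y * 3). Shared: x=3 y=9. PCs: A@0 B@2 C@0
Step 3: thread A executes A1 (y = y - 1). Shared: x=3 y=8. PCs: A@1 B@2 C@0
Step 4: thread C executes C1 (y = x). Shared: x=3 y=3. PCs: A@1 B@2 C@1
Step 5: thread B executes B3 (y = y + 2). Shared: x=3 y=5. PCs: A@1 B@3 C@1
Step 6: thread A executes A2 (x = y). Shared: x=5 y=5. PCs: A@2 B@3 C@1
Step 7: thread C executes C2 (y = y * -1). Shared: x=5 y=-5. PCs: A@2 B@3 C@2
Step 8: thread B executes B4 (x = y + 1). Shared: x=-4 y=-5. PCs: A@2 B@4 C@2
Step 9: thread C executes C3 (y = 2). Shared: x=-4 y=2. PCs: A@2 B@4 C@3
Step 10: thread A executes A3 (x = x * 3). Shared: x=-12 y=2. PCs: A@3 B@4 C@3

Answer: x=-12 y=2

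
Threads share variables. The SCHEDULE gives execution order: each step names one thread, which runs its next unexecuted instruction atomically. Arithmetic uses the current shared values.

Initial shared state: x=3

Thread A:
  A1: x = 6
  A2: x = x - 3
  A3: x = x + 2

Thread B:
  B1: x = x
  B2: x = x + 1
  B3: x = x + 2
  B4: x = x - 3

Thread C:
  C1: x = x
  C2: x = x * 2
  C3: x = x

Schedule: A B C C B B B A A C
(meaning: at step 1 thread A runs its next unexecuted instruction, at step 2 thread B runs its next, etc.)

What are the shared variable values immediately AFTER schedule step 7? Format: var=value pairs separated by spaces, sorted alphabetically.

Step 1: thread A executes A1 (x = 6). Shared: x=6. PCs: A@1 B@0 C@0
Step 2: thread B executes B1 (x = x). Shared: x=6. PCs: A@1 B@1 C@0
Step 3: thread C executes C1 (x = x). Shared: x=6. PCs: A@1 B@1 C@1
Step 4: thread C executes C2 (x = x * 2). Shared: x=12. PCs: A@1 B@1 C@2
Step 5: thread B executes B2 (x = x + 1). Shared: x=13. PCs: A@1 B@2 C@2
Step 6: thread B executes B3 (x = x + 2). Shared: x=15. PCs: A@1 B@3 C@2
Step 7: thread B executes B4 (x = x - 3). Shared: x=12. PCs: A@1 B@4 C@2

Answer: x=12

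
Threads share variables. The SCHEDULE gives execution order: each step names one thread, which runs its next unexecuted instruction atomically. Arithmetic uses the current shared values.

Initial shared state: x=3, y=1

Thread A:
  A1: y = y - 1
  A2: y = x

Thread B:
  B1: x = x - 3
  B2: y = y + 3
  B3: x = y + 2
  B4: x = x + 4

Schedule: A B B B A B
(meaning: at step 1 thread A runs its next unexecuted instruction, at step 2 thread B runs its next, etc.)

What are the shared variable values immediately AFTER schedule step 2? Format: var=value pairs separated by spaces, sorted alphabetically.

Step 1: thread A executes A1 (y = y - 1). Shared: x=3 y=0. PCs: A@1 B@0
Step 2: thread B executes B1 (x = x - 3). Shared: x=0 y=0. PCs: A@1 B@1

Answer: x=0 y=0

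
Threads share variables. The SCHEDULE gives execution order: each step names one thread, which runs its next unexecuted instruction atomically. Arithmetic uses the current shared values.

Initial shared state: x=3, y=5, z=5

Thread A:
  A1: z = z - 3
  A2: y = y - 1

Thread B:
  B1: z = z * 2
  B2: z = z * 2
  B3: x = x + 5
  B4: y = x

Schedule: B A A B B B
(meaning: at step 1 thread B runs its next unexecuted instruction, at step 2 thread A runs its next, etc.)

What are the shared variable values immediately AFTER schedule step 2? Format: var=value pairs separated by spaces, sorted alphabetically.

Step 1: thread B executes B1 (z = z * 2). Shared: x=3 y=5 z=10. PCs: A@0 B@1
Step 2: thread A executes A1 (z = z - 3). Shared: x=3 y=5 z=7. PCs: A@1 B@1

Answer: x=3 y=5 z=7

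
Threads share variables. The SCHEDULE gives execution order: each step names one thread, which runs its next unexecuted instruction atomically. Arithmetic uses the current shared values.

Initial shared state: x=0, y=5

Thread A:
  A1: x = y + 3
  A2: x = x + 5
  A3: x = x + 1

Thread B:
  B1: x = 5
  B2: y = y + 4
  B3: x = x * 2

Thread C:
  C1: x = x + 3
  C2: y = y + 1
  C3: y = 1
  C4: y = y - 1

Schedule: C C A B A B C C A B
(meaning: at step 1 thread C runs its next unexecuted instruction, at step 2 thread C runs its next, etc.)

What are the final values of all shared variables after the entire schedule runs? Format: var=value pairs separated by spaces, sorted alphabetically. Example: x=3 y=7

Answer: x=22 y=0

Derivation:
Step 1: thread C executes C1 (x = x + 3). Shared: x=3 y=5. PCs: A@0 B@0 C@1
Step 2: thread C executes C2 (y = y + 1). Shared: x=3 y=6. PCs: A@0 B@0 C@2
Step 3: thread A executes A1 (x = y + 3). Shared: x=9 y=6. PCs: A@1 B@0 C@2
Step 4: thread B executes B1 (x = 5). Shared: x=5 y=6. PCs: A@1 B@1 C@2
Step 5: thread A executes A2 (x = x + 5). Shared: x=10 y=6. PCs: A@2 B@1 C@2
Step 6: thread B executes B2 (y = y + 4). Shared: x=10 y=10. PCs: A@2 B@2 C@2
Step 7: thread C executes C3 (y = 1). Shared: x=10 y=1. PCs: A@2 B@2 C@3
Step 8: thread C executes C4 (y = y - 1). Shared: x=10 y=0. PCs: A@2 B@2 C@4
Step 9: thread A executes A3 (x = x + 1). Shared: x=11 y=0. PCs: A@3 B@2 C@4
Step 10: thread B executes B3 (x = x * 2). Shared: x=22 y=0. PCs: A@3 B@3 C@4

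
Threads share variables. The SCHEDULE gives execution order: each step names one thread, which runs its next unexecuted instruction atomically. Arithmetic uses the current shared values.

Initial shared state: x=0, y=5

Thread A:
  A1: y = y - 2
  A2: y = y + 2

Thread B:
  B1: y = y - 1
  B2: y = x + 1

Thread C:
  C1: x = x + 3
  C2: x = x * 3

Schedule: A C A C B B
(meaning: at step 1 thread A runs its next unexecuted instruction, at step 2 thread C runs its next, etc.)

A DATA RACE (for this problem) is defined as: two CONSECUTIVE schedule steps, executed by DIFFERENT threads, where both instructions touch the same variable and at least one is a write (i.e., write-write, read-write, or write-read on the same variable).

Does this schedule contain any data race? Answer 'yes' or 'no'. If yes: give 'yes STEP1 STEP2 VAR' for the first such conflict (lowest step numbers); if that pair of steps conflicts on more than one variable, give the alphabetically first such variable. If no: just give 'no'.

Answer: no

Derivation:
Steps 1,2: A(r=y,w=y) vs C(r=x,w=x). No conflict.
Steps 2,3: C(r=x,w=x) vs A(r=y,w=y). No conflict.
Steps 3,4: A(r=y,w=y) vs C(r=x,w=x). No conflict.
Steps 4,5: C(r=x,w=x) vs B(r=y,w=y). No conflict.
Steps 5,6: same thread (B). No race.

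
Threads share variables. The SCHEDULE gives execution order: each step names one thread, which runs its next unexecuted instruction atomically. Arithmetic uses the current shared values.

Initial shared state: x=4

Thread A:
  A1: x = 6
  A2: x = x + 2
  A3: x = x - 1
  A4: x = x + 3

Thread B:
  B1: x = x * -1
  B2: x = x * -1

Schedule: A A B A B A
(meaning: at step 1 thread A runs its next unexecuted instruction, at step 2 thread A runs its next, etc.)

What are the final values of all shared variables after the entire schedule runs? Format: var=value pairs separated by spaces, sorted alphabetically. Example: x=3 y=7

Step 1: thread A executes A1 (x = 6). Shared: x=6. PCs: A@1 B@0
Step 2: thread A executes A2 (x = x + 2). Shared: x=8. PCs: A@2 B@0
Step 3: thread B executes B1 (x = x * -1). Shared: x=-8. PCs: A@2 B@1
Step 4: thread A executes A3 (x = x - 1). Shared: x=-9. PCs: A@3 B@1
Step 5: thread B executes B2 (x = x * -1). Shared: x=9. PCs: A@3 B@2
Step 6: thread A executes A4 (x = x + 3). Shared: x=12. PCs: A@4 B@2

Answer: x=12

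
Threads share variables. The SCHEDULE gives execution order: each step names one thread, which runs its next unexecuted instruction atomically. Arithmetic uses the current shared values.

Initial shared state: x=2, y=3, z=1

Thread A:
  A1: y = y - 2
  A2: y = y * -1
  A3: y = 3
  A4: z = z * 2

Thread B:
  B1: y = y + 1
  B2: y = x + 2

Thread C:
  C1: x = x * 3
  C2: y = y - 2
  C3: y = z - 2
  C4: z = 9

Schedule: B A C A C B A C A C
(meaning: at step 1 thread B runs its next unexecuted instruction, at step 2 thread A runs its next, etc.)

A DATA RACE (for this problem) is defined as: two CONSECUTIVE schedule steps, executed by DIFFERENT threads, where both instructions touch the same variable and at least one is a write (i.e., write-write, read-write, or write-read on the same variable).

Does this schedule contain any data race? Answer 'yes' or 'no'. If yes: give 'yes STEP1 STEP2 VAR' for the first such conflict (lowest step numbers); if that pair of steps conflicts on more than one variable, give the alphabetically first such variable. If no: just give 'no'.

Answer: yes 1 2 y

Derivation:
Steps 1,2: B(y = y + 1) vs A(y = y - 2). RACE on y (W-W).
Steps 2,3: A(r=y,w=y) vs C(r=x,w=x). No conflict.
Steps 3,4: C(r=x,w=x) vs A(r=y,w=y). No conflict.
Steps 4,5: A(y = y * -1) vs C(y = y - 2). RACE on y (W-W).
Steps 5,6: C(y = y - 2) vs B(y = x + 2). RACE on y (W-W).
Steps 6,7: B(y = x + 2) vs A(y = 3). RACE on y (W-W).
Steps 7,8: A(y = 3) vs C(y = z - 2). RACE on y (W-W).
Steps 8,9: C(y = z - 2) vs A(z = z * 2). RACE on z (R-W).
Steps 9,10: A(z = z * 2) vs C(z = 9). RACE on z (W-W).
First conflict at steps 1,2.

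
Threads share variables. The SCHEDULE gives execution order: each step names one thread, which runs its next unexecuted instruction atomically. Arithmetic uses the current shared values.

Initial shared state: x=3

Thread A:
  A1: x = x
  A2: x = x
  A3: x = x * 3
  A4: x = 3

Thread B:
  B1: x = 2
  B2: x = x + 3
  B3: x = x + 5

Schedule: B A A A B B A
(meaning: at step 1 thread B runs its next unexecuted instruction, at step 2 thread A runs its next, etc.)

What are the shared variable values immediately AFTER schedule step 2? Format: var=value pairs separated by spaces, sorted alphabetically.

Answer: x=2

Derivation:
Step 1: thread B executes B1 (x = 2). Shared: x=2. PCs: A@0 B@1
Step 2: thread A executes A1 (x = x). Shared: x=2. PCs: A@1 B@1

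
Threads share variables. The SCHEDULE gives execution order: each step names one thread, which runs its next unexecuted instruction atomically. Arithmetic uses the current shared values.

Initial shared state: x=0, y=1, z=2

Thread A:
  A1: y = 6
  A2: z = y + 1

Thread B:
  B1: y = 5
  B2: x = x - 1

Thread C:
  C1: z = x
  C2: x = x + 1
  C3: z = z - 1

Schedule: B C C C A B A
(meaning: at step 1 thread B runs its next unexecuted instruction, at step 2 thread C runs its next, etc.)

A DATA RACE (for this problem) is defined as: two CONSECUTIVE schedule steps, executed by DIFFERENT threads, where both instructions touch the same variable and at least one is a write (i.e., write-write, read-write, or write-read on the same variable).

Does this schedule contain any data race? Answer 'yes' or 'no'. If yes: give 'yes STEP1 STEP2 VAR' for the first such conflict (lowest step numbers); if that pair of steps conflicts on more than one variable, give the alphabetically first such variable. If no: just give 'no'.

Steps 1,2: B(r=-,w=y) vs C(r=x,w=z). No conflict.
Steps 2,3: same thread (C). No race.
Steps 3,4: same thread (C). No race.
Steps 4,5: C(r=z,w=z) vs A(r=-,w=y). No conflict.
Steps 5,6: A(r=-,w=y) vs B(r=x,w=x). No conflict.
Steps 6,7: B(r=x,w=x) vs A(r=y,w=z). No conflict.

Answer: no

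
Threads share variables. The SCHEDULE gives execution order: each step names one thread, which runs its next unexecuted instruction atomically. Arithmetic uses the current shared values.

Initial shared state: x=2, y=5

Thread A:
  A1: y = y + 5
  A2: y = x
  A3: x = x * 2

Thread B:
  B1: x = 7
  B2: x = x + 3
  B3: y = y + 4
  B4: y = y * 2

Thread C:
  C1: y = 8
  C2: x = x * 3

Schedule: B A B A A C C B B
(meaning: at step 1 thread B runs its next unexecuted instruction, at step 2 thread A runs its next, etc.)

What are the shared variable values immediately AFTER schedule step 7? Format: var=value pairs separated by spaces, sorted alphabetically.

Step 1: thread B executes B1 (x = 7). Shared: x=7 y=5. PCs: A@0 B@1 C@0
Step 2: thread A executes A1 (y = y + 5). Shared: x=7 y=10. PCs: A@1 B@1 C@0
Step 3: thread B executes B2 (x = x + 3). Shared: x=10 y=10. PCs: A@1 B@2 C@0
Step 4: thread A executes A2 (y = x). Shared: x=10 y=10. PCs: A@2 B@2 C@0
Step 5: thread A executes A3 (x = x * 2). Shared: x=20 y=10. PCs: A@3 B@2 C@0
Step 6: thread C executes C1 (y = 8). Shared: x=20 y=8. PCs: A@3 B@2 C@1
Step 7: thread C executes C2 (x = x * 3). Shared: x=60 y=8. PCs: A@3 B@2 C@2

Answer: x=60 y=8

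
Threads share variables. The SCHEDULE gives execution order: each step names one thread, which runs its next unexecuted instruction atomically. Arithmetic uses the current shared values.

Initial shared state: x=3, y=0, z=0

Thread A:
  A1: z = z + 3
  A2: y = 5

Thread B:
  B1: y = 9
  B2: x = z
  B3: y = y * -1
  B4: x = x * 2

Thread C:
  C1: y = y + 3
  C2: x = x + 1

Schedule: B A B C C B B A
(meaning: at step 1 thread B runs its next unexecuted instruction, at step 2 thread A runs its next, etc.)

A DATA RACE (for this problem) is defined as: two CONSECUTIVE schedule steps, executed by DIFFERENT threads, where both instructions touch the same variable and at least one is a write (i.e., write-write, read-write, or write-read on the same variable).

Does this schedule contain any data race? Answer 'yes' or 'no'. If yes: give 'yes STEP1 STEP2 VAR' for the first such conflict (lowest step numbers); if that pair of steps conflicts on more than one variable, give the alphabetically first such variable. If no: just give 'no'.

Steps 1,2: B(r=-,w=y) vs A(r=z,w=z). No conflict.
Steps 2,3: A(z = z + 3) vs B(x = z). RACE on z (W-R).
Steps 3,4: B(r=z,w=x) vs C(r=y,w=y). No conflict.
Steps 4,5: same thread (C). No race.
Steps 5,6: C(r=x,w=x) vs B(r=y,w=y). No conflict.
Steps 6,7: same thread (B). No race.
Steps 7,8: B(r=x,w=x) vs A(r=-,w=y). No conflict.
First conflict at steps 2,3.

Answer: yes 2 3 z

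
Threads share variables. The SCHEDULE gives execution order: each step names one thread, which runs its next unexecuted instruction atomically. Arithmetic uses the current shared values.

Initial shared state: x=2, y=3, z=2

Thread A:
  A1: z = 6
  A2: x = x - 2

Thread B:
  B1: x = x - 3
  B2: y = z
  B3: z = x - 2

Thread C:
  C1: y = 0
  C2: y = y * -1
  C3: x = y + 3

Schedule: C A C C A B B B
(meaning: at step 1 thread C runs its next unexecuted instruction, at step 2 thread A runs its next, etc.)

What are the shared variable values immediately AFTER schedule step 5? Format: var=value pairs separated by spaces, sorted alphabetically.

Answer: x=1 y=0 z=6

Derivation:
Step 1: thread C executes C1 (y = 0). Shared: x=2 y=0 z=2. PCs: A@0 B@0 C@1
Step 2: thread A executes A1 (z = 6). Shared: x=2 y=0 z=6. PCs: A@1 B@0 C@1
Step 3: thread C executes C2 (y = y * -1). Shared: x=2 y=0 z=6. PCs: A@1 B@0 C@2
Step 4: thread C executes C3 (x = y + 3). Shared: x=3 y=0 z=6. PCs: A@1 B@0 C@3
Step 5: thread A executes A2 (x = x - 2). Shared: x=1 y=0 z=6. PCs: A@2 B@0 C@3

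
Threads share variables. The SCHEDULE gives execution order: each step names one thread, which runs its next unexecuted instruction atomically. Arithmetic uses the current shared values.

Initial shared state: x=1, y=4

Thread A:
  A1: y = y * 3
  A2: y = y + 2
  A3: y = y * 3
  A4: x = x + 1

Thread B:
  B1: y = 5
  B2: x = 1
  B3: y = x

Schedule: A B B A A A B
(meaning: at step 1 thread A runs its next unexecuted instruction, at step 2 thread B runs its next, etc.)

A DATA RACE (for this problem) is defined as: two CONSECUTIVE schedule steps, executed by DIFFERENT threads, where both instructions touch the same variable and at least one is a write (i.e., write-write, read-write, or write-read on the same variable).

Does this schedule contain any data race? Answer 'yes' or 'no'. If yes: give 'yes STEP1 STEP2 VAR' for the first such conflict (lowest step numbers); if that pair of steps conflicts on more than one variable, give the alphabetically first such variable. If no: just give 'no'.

Steps 1,2: A(y = y * 3) vs B(y = 5). RACE on y (W-W).
Steps 2,3: same thread (B). No race.
Steps 3,4: B(r=-,w=x) vs A(r=y,w=y). No conflict.
Steps 4,5: same thread (A). No race.
Steps 5,6: same thread (A). No race.
Steps 6,7: A(x = x + 1) vs B(y = x). RACE on x (W-R).
First conflict at steps 1,2.

Answer: yes 1 2 y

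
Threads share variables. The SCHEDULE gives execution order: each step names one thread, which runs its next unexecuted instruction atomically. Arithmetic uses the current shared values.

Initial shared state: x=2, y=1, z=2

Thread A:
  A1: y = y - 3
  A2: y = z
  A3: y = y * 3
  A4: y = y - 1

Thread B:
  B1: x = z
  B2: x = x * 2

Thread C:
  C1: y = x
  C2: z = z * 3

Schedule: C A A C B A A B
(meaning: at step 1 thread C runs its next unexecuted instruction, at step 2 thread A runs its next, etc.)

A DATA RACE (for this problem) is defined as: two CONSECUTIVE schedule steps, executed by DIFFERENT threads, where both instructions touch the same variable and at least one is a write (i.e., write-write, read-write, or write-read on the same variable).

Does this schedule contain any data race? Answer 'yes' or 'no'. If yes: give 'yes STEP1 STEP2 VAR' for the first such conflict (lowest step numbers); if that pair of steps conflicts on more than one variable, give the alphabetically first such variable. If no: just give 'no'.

Answer: yes 1 2 y

Derivation:
Steps 1,2: C(y = x) vs A(y = y - 3). RACE on y (W-W).
Steps 2,3: same thread (A). No race.
Steps 3,4: A(y = z) vs C(z = z * 3). RACE on z (R-W).
Steps 4,5: C(z = z * 3) vs B(x = z). RACE on z (W-R).
Steps 5,6: B(r=z,w=x) vs A(r=y,w=y). No conflict.
Steps 6,7: same thread (A). No race.
Steps 7,8: A(r=y,w=y) vs B(r=x,w=x). No conflict.
First conflict at steps 1,2.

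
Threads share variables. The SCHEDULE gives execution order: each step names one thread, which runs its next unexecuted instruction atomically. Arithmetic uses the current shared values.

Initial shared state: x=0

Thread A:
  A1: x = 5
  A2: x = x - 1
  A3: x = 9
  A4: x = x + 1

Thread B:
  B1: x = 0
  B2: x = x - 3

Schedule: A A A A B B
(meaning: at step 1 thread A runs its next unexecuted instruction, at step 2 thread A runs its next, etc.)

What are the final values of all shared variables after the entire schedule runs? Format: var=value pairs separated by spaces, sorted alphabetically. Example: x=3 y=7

Answer: x=-3

Derivation:
Step 1: thread A executes A1 (x = 5). Shared: x=5. PCs: A@1 B@0
Step 2: thread A executes A2 (x = x - 1). Shared: x=4. PCs: A@2 B@0
Step 3: thread A executes A3 (x = 9). Shared: x=9. PCs: A@3 B@0
Step 4: thread A executes A4 (x = x + 1). Shared: x=10. PCs: A@4 B@0
Step 5: thread B executes B1 (x = 0). Shared: x=0. PCs: A@4 B@1
Step 6: thread B executes B2 (x = x - 3). Shared: x=-3. PCs: A@4 B@2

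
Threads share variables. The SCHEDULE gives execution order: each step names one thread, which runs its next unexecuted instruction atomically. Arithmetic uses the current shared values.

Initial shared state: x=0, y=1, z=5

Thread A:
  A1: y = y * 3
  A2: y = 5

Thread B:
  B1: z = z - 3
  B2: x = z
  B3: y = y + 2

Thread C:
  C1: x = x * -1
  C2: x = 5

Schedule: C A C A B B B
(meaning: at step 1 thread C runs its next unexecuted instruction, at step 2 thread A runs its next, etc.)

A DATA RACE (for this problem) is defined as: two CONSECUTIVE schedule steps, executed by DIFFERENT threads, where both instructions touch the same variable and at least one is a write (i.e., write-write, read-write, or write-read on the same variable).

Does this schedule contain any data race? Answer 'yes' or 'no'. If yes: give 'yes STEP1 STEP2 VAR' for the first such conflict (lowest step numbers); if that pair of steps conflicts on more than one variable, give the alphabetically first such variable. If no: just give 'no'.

Steps 1,2: C(r=x,w=x) vs A(r=y,w=y). No conflict.
Steps 2,3: A(r=y,w=y) vs C(r=-,w=x). No conflict.
Steps 3,4: C(r=-,w=x) vs A(r=-,w=y). No conflict.
Steps 4,5: A(r=-,w=y) vs B(r=z,w=z). No conflict.
Steps 5,6: same thread (B). No race.
Steps 6,7: same thread (B). No race.

Answer: no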